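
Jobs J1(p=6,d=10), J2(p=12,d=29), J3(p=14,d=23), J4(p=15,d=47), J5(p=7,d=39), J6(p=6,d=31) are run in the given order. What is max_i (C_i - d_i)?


Lateness per job (L = C - d):
  J1: C=6, d=10, L=-4
  J2: C=18, d=29, L=-11
  J3: C=32, d=23, L=9
  J4: C=47, d=47, L=0
  J5: C=54, d=39, L=15
  J6: C=60, d=31, L=29
Lmax = max(-4, -11, 9, 0, 15, 29)
= 29


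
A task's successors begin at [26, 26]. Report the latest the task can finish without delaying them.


LF = min of all successor start times
Successors start at: [26, 26]
LF = min(26, 26)
= 26


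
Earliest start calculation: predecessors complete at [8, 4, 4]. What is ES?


ES = max of all predecessor completion times
Predecessors: [8, 4, 4]
ES = max(8, 4, 4)
= 8


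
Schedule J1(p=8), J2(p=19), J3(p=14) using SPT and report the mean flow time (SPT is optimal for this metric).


SPT order: J1 → J3 → J2
Completion times:
  J1: C=8
  J3: C=22
  J2: C=41
Sum = 71, n = 3
Mean flow = 71/3
= 23.67


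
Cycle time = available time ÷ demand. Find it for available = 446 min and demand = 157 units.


Cycle time = available time / demand
= 446 / 157
= 2.84 min/unit


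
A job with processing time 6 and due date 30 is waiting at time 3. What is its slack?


Slack = due - current_time - processing
= 30 - 3 - 6
= 21


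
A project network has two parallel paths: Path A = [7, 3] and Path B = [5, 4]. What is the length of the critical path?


Path A: 7 + 3 = 10
Path B: 5 + 4 = 9
Critical path = longest = max(10, 9)
= 10 (Path A)


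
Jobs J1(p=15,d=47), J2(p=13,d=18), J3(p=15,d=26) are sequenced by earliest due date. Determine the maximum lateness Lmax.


EDD order: J2 → J3 → J1
Completion and lateness:
  J2: C=13, d=18, L=13-18=-5
  J3: C=28, d=26, L=28-26=2
  J1: C=43, d=47, L=43-47=-4
Lmax = max(-5, 2, -4)
= 2


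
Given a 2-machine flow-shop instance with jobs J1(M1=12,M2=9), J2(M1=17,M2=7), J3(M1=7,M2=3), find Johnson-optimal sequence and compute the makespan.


Johnson's rule:
Group 1 (M1≤M2, sort by M1): []
Group 2 (M1>M2, sort desc M2): ['J1', 'J2', 'J3']
Sequence: J1 → J2 → J3
Makespan calculation:
  J1: M1 done=12, M2 done=21
  J2: M1 done=29, M2 done=36
  J3: M1 done=36, M2 done=39
= Sequence: J1 → J2 → J3, Makespan: 39


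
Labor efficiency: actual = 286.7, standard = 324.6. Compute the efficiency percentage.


Efficiency = (actual / standard) × 100
= (286.7 / 324.6) × 100
= 88.3%


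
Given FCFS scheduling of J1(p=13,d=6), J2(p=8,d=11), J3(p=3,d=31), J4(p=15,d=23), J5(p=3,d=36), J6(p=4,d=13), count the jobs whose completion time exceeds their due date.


Completion vs due date:
  J1: C=13, d=6 → TARDY
  J2: C=21, d=11 → TARDY
  J3: C=24, d=31 → on time
  J4: C=39, d=23 → TARDY
  J5: C=42, d=36 → TARDY
  J6: C=46, d=13 → TARDY
Tardy jobs: J1, J2, J4, J5, J6
Count = 5


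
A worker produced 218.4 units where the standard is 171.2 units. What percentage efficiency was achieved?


Efficiency = (actual / standard) × 100
= (218.4 / 171.2) × 100
= 127.6%


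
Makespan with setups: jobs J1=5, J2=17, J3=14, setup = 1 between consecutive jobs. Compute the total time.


Makespan = Σ processing + (n-1) × setup
= (5 + 17 + 14) + (3-1)×1
= 36 + 2
= 38 time units


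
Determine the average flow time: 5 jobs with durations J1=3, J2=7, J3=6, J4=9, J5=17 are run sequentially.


Completion times:
  J1: completes at 3
  J2: completes at 10
  J3: completes at 16
  J4: completes at 25
  J5: completes at 42
Sum = 96
Average = 96/5
= 19.20


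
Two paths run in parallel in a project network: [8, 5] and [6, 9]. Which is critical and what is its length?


Path A: 8 + 5 = 13
Path B: 6 + 9 = 15
Critical path = longest = max(13, 15)
= 15 (Path B)


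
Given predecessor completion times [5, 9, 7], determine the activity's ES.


ES = max of all predecessor completion times
Predecessors: [5, 9, 7]
ES = max(5, 9, 7)
= 9


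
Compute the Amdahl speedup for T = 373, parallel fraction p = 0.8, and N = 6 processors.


Amdahl's law: T_p = T × ((1-p) + p/N)
= 373 × ((1-0.8) + 0.8/6)
= 373 × (0.20 + 0.1333)
= 373 × 0.3333
= 124.33
Speedup = 373/124.33
= 3.00×


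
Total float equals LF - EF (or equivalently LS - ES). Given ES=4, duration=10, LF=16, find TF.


EF = ES + duration = 4 + 10 = 14
LS = LF - duration = 16 - 10 = 6
Total Float = LF - EF = 16 - 14
(or LS - ES = 6 - 4)
= 2


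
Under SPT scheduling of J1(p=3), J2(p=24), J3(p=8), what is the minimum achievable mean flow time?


SPT order: J1 → J3 → J2
Completion times:
  J1: C=3
  J3: C=11
  J2: C=35
Sum = 49, n = 3
Mean flow = 49/3
= 16.33


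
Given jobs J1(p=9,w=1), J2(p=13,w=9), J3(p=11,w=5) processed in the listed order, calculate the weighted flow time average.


Completion times:
  J1: C=9, w×C=1×9=9
  J2: C=22, w×C=9×22=198
  J3: C=33, w×C=5×33=165
Sum w×C = 372
Sum w = 15
Weighted avg = 372/15
= 24.80


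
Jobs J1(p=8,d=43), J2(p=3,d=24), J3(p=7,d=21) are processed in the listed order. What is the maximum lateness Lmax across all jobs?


Lateness per job (L = C - d):
  J1: C=8, d=43, L=-35
  J2: C=11, d=24, L=-13
  J3: C=18, d=21, L=-3
Lmax = max(-35, -13, -3)
= -3


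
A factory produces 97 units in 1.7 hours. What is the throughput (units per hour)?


Throughput = units / time
= 97 / 1.7
= 57.1 units/hour


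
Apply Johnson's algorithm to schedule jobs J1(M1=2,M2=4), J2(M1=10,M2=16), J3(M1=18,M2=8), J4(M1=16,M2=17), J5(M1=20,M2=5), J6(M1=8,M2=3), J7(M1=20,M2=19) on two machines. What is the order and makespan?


Johnson's rule:
Group 1 (M1≤M2, sort by M1): ['J1', 'J2', 'J4']
Group 2 (M1>M2, sort desc M2): ['J7', 'J3', 'J5', 'J6']
Sequence: J1 → J2 → J4 → J7 → J3 → J5 → J6
Makespan calculation:
  J1: M1 done=2, M2 done=6
  J2: M1 done=12, M2 done=28
  J4: M1 done=28, M2 done=45
  J7: M1 done=48, M2 done=67
  J3: M1 done=66, M2 done=75
  J5: M1 done=86, M2 done=91
  J6: M1 done=94, M2 done=97
= Sequence: J1 → J2 → J4 → J7 → J3 → J5 → J6, Makespan: 97


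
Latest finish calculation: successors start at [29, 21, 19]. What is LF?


LF = min of all successor start times
Successors start at: [29, 21, 19]
LF = min(29, 21, 19)
= 19


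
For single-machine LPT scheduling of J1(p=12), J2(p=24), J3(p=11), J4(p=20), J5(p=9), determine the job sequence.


LPT: sort by longest processing time first
  J2: p=24
  J4: p=20
  J1: p=12
  J3: p=11
  J5: p=9
Order: J2 → J4 → J1 → J3 → J5


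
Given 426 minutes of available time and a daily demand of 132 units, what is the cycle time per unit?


Cycle time = available time / demand
= 426 / 132
= 3.23 min/unit


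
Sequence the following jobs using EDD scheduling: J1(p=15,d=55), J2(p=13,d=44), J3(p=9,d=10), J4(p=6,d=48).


EDD: sort by earliest due date
  J3: d=10, p=9
  J2: d=44, p=13
  J4: d=48, p=6
  J1: d=55, p=15
Order: J3 → J2 → J4 → J1


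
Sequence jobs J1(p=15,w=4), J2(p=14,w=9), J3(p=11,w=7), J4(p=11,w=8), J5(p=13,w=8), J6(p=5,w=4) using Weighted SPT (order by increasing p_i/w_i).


WSPT (Smith's rule): sort by p/w ascending
  J6: p/w = 5/4 = 1.250
  J4: p/w = 11/8 = 1.375
  J2: p/w = 14/9 = 1.556
  J3: p/w = 11/7 = 1.571
  J5: p/w = 13/8 = 1.625
  J1: p/w = 15/4 = 3.750
Order: J6 → J4 → J2 → J3 → J5 → J1


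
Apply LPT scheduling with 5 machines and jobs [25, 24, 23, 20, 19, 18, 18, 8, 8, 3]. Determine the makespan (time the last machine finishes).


Jobs (LPT sorted): [25, 24, 23, 20, 19, 18, 18, 8, 8, 3]
Machines: 5
  J=25 → Machine 1 (load: 0+25=25)
  J=24 → Machine 2 (load: 0+24=24)
  J=23 → Machine 3 (load: 0+23=23)
  J=20 → Machine 4 (load: 0+20=20)
  J=19 → Machine 5 (load: 0+19=19)
  J=18 → Machine 5 (load: 19+18=37)
  J=18 → Machine 4 (load: 20+18=38)
  J=8 → Machine 3 (load: 23+8=31)
  J=8 → Machine 2 (load: 24+8=32)
  J=3 → Machine 1 (load: 25+3=28)
Machine loads: [28, 32, 31, 38, 37]
Makespan = max = 38 time units


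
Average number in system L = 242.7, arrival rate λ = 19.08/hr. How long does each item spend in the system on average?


Little's law: L = λW → W = L / λ
= 242.7 / 19.08
= 12.72 hours


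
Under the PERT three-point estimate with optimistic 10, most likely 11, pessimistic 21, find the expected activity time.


te = (o + 4m + p) / 6
= (10 + 4×11 + 21) / 6
= (10 + 44 + 21) / 6
= 75 / 6
= 12.50


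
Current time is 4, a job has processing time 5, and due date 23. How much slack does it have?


Slack = due - current_time - processing
= 23 - 4 - 5
= 14


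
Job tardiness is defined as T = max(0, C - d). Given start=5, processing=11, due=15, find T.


Completion = start + processing = 5 + 11 = 16
Tardiness = max(0, C - d) = max(0, 16 - 15)
= max(0, 1)
= 1


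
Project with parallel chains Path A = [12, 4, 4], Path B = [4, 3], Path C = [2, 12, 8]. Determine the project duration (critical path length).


Path A: 12 + 4 + 4 = 20
Path B: 4 + 3 = 7
Path C: 2 + 12 + 8 = 22
Critical path = longest = max(20, 7, 22)
= 22 (Path C)


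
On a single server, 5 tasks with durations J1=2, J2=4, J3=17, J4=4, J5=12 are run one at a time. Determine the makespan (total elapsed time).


Sequential makespan: sum all processing times
= 2 + 4 + 17 + 4 + 12
= 39 time units


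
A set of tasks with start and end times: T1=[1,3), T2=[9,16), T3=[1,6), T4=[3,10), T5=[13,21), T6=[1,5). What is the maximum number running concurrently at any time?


Check each time point for overlaps:
  t=1: 3 tasks active (T1, T3, T6)
Max concurrent = 3


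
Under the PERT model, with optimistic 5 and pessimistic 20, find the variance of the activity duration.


σ² = ((p - o) / 6)² = (p - o)² / 36
= (20 - 5)² / 36
= 15² / 36
= 225 / 36
= 6.2500


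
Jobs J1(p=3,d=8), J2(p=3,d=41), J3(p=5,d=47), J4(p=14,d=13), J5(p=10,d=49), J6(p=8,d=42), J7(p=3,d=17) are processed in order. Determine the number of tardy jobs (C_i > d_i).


Completion vs due date:
  J1: C=3, d=8 → on time
  J2: C=6, d=41 → on time
  J3: C=11, d=47 → on time
  J4: C=25, d=13 → TARDY
  J5: C=35, d=49 → on time
  J6: C=43, d=42 → TARDY
  J7: C=46, d=17 → TARDY
Tardy jobs: J4, J6, J7
Count = 3


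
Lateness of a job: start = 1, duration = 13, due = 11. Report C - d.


Completion = 1 + 13 = 14
Lateness = C - d = 14 - 11
= 3


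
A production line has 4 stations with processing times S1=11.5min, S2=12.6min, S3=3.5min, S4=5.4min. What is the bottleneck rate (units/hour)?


Bottleneck = longest station time
Station times: [11.5, 12.6, 3.5, 5.4]
Max = 12.6 min
Rate = 60 / 12.6
= 4.76 units/hour (bottleneck: 12.6min)


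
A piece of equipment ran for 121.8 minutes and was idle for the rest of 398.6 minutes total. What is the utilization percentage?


Utilization = busy / total × 100
= 121.8 / 398.6 × 100
= 30.6%


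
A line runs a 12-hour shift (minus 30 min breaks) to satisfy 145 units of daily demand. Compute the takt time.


Available = 12×60 - 30 = 690 min
Takt time = 690 / 145
= 4.76 min/unit


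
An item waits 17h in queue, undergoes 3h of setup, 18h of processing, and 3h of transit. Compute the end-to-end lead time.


Lead time = queue + setup + processing + transit
= 17 + 3 + 18 + 3
= 41 hours


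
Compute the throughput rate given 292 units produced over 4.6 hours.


Throughput = units / time
= 292 / 4.6
= 63.5 units/hour


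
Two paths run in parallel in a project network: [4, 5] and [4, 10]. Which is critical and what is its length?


Path A: 4 + 5 = 9
Path B: 4 + 10 = 14
Critical path = longest = max(9, 14)
= 14 (Path B)


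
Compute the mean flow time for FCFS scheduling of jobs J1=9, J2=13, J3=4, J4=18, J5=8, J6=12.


Completion times:
  J1: completes at 9
  J2: completes at 22
  J3: completes at 26
  J4: completes at 44
  J5: completes at 52
  J6: completes at 64
Sum = 217
Average = 217/6
= 36.17


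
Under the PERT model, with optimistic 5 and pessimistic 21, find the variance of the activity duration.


σ² = ((p - o) / 6)² = (p - o)² / 36
= (21 - 5)² / 36
= 16² / 36
= 256 / 36
= 7.1111


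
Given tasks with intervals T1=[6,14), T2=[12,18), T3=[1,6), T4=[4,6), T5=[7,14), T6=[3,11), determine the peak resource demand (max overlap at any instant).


Check each time point for overlaps:
  t=4: 3 tasks active (T3, T4, T6)
Max concurrent = 3


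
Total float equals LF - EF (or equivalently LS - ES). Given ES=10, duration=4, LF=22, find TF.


EF = ES + duration = 10 + 4 = 14
LS = LF - duration = 22 - 4 = 18
Total Float = LF - EF = 22 - 14
(or LS - ES = 18 - 10)
= 8


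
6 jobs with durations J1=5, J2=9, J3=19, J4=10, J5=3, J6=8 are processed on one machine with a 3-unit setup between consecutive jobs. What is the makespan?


Makespan = Σ processing + (n-1) × setup
= (5 + 9 + 19 + 10 + 3 + 8) + (6-1)×3
= 54 + 15
= 69 time units


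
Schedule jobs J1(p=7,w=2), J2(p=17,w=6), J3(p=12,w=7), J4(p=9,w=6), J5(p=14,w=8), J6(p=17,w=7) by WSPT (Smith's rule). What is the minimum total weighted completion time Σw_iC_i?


WSPT order (by p/w): J4 → J3 → J5 → J6 → J2 → J1
  J4: C=9, w·C=6×9=54
  J3: C=21, w·C=7×21=147
  J5: C=35, w·C=8×35=280
  J6: C=52, w·C=7×52=364
  J2: C=69, w·C=6×69=414
  J1: C=76, w·C=2×76=152
Σ w·C = 1411
= 1411


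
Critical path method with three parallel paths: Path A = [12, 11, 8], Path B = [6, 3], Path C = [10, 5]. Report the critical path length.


Path A: 12 + 11 + 8 = 31
Path B: 6 + 3 = 9
Path C: 10 + 5 = 15
Critical path = longest = max(31, 9, 15)
= 31 (Path A)


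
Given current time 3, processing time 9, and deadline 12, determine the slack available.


Slack = due - current_time - processing
= 12 - 3 - 9
= 0


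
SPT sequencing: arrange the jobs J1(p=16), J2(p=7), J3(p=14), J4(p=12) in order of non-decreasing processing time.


SPT: sort by shortest processing time
  J2: p=7
  J4: p=12
  J3: p=14
  J1: p=16
Order: J2 → J4 → J3 → J1


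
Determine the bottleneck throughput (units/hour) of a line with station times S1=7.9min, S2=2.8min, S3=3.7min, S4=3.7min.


Bottleneck = longest station time
Station times: [7.9, 2.8, 3.7, 3.7]
Max = 7.9 min
Rate = 60 / 7.9
= 7.59 units/hour (bottleneck: 7.9min)


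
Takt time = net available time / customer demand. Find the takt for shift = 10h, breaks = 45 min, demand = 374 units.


Available = 10×60 - 45 = 555 min
Takt time = 555 / 374
= 1.48 min/unit


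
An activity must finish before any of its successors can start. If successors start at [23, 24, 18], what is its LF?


LF = min of all successor start times
Successors start at: [23, 24, 18]
LF = min(23, 24, 18)
= 18


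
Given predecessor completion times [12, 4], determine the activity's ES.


ES = max of all predecessor completion times
Predecessors: [12, 4]
ES = max(12, 4)
= 12


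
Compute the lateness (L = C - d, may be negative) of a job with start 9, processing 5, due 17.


Completion = 9 + 5 = 14
Lateness = C - d = 14 - 17
= -3


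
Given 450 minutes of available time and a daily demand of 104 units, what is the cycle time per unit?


Cycle time = available time / demand
= 450 / 104
= 4.33 min/unit


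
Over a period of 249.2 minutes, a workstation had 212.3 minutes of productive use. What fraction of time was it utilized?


Utilization = busy / total × 100
= 212.3 / 249.2 × 100
= 85.2%


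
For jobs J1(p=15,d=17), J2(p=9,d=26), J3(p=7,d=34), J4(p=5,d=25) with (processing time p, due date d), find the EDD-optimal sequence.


EDD: sort by earliest due date
  J1: d=17, p=15
  J4: d=25, p=5
  J2: d=26, p=9
  J3: d=34, p=7
Order: J1 → J4 → J2 → J3


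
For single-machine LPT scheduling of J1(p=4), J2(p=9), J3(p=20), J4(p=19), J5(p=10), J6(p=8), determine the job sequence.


LPT: sort by longest processing time first
  J3: p=20
  J4: p=19
  J5: p=10
  J2: p=9
  J6: p=8
  J1: p=4
Order: J3 → J4 → J5 → J2 → J6 → J1


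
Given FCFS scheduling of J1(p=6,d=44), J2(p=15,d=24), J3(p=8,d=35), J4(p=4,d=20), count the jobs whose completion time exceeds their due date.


Completion vs due date:
  J1: C=6, d=44 → on time
  J2: C=21, d=24 → on time
  J3: C=29, d=35 → on time
  J4: C=33, d=20 → TARDY
Tardy jobs: J4
Count = 1


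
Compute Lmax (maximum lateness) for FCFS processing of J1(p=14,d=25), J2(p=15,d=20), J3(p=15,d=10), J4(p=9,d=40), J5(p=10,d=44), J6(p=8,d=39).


Lateness per job (L = C - d):
  J1: C=14, d=25, L=-11
  J2: C=29, d=20, L=9
  J3: C=44, d=10, L=34
  J4: C=53, d=40, L=13
  J5: C=63, d=44, L=19
  J6: C=71, d=39, L=32
Lmax = max(-11, 9, 34, 13, 19, 32)
= 34


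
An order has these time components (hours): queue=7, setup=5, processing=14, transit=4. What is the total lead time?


Lead time = queue + setup + processing + transit
= 7 + 5 + 14 + 4
= 30 hours


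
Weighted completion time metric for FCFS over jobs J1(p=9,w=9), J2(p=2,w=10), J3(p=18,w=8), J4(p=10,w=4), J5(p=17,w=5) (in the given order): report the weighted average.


Completion times:
  J1: C=9, w×C=9×9=81
  J2: C=11, w×C=10×11=110
  J3: C=29, w×C=8×29=232
  J4: C=39, w×C=4×39=156
  J5: C=56, w×C=5×56=280
Sum w×C = 859
Sum w = 36
Weighted avg = 859/36
= 23.86


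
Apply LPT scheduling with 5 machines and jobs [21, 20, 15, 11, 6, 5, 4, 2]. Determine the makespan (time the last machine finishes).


Jobs (LPT sorted): [21, 20, 15, 11, 6, 5, 4, 2]
Machines: 5
  J=21 → Machine 1 (load: 0+21=21)
  J=20 → Machine 2 (load: 0+20=20)
  J=15 → Machine 3 (load: 0+15=15)
  J=11 → Machine 4 (load: 0+11=11)
  J=6 → Machine 5 (load: 0+6=6)
  J=5 → Machine 5 (load: 6+5=11)
  J=4 → Machine 4 (load: 11+4=15)
  J=2 → Machine 5 (load: 11+2=13)
Machine loads: [21, 20, 15, 15, 13]
Makespan = max = 21 time units


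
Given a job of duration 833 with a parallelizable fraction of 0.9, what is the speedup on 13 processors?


Amdahl's law: T_p = T × ((1-p) + p/N)
= 833 × ((1-0.9) + 0.9/13)
= 833 × (0.10 + 0.0692)
= 833 × 0.1692
= 140.97
Speedup = 833/140.97
= 5.91×


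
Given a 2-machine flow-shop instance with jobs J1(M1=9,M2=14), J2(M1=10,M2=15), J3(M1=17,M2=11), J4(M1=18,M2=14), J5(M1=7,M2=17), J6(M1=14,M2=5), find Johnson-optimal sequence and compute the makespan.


Johnson's rule:
Group 1 (M1≤M2, sort by M1): ['J5', 'J1', 'J2']
Group 2 (M1>M2, sort desc M2): ['J4', 'J3', 'J6']
Sequence: J5 → J1 → J2 → J4 → J3 → J6
Makespan calculation:
  J5: M1 done=7, M2 done=24
  J1: M1 done=16, M2 done=38
  J2: M1 done=26, M2 done=53
  J4: M1 done=44, M2 done=67
  J3: M1 done=61, M2 done=78
  J6: M1 done=75, M2 done=83
= Sequence: J5 → J1 → J2 → J4 → J3 → J6, Makespan: 83


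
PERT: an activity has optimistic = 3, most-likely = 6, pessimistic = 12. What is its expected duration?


te = (o + 4m + p) / 6
= (3 + 4×6 + 12) / 6
= (3 + 24 + 12) / 6
= 39 / 6
= 6.50


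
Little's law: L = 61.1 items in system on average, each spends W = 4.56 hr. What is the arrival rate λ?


Little's law: L = λW → λ = L / W
= 61.1 / 4.56
= 13.40 per hour


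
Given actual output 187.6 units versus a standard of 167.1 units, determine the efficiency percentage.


Efficiency = (actual / standard) × 100
= (187.6 / 167.1) × 100
= 112.3%


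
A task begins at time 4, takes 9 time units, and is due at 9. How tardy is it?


Completion = start + processing = 4 + 9 = 13
Tardiness = max(0, C - d) = max(0, 13 - 9)
= max(0, 4)
= 4


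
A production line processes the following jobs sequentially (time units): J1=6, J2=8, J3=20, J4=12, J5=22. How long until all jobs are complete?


Sequential makespan: sum all processing times
= 6 + 8 + 20 + 12 + 22
= 68 time units


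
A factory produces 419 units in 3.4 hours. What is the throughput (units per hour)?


Throughput = units / time
= 419 / 3.4
= 123.2 units/hour


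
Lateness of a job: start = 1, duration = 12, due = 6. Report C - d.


Completion = 1 + 12 = 13
Lateness = C - d = 13 - 6
= 7


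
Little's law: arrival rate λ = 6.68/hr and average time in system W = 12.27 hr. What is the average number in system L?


Little's law: L = λ × W
= 6.68 × 12.27
= 81.96


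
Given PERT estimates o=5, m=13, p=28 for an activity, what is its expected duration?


te = (o + 4m + p) / 6
= (5 + 4×13 + 28) / 6
= (5 + 52 + 28) / 6
= 85 / 6
= 14.17


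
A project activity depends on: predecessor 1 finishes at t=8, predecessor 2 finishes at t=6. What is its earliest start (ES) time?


ES = max of all predecessor completion times
Predecessors: [8, 6]
ES = max(8, 6)
= 8


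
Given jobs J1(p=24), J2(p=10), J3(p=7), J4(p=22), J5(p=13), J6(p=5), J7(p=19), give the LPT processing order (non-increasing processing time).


LPT: sort by longest processing time first
  J1: p=24
  J4: p=22
  J7: p=19
  J5: p=13
  J2: p=10
  J3: p=7
  J6: p=5
Order: J1 → J4 → J7 → J5 → J2 → J3 → J6


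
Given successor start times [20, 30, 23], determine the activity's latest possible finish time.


LF = min of all successor start times
Successors start at: [20, 30, 23]
LF = min(20, 30, 23)
= 20


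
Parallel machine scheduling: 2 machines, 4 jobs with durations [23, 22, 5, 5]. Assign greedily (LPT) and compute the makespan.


Jobs (LPT sorted): [23, 22, 5, 5]
Machines: 2
  J=23 → Machine 1 (load: 0+23=23)
  J=22 → Machine 2 (load: 0+22=22)
  J=5 → Machine 2 (load: 22+5=27)
  J=5 → Machine 1 (load: 23+5=28)
Machine loads: [28, 27]
Makespan = max = 28 time units


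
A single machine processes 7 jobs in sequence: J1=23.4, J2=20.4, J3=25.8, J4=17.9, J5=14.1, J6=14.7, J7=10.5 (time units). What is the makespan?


Sequential makespan: sum all processing times
= 23.4 + 20.4 + 25.8 + 17.9 + 14.1 + 14.7 + 10.5
= 126.8 time units


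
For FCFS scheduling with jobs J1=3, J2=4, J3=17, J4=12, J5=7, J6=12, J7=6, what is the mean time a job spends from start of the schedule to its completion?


Completion times:
  J1: completes at 3
  J2: completes at 7
  J3: completes at 24
  J4: completes at 36
  J5: completes at 43
  J6: completes at 55
  J7: completes at 61
Sum = 229
Average = 229/7
= 32.71


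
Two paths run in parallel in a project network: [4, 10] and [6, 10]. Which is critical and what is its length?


Path A: 4 + 10 = 14
Path B: 6 + 10 = 16
Critical path = longest = max(14, 16)
= 16 (Path B)


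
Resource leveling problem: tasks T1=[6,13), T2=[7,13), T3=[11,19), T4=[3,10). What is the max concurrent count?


Check each time point for overlaps:
  t=7: 3 tasks active (T1, T2, T4)
Max concurrent = 3


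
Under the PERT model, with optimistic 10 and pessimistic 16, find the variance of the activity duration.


σ² = ((p - o) / 6)² = (p - o)² / 36
= (16 - 10)² / 36
= 6² / 36
= 36 / 36
= 1.0000


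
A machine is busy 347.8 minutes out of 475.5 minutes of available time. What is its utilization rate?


Utilization = busy / total × 100
= 347.8 / 475.5 × 100
= 73.1%


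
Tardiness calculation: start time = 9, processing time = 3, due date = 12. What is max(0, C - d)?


Completion = start + processing = 9 + 3 = 12
Tardiness = max(0, C - d) = max(0, 12 - 12)
= max(0, 0)
= 0


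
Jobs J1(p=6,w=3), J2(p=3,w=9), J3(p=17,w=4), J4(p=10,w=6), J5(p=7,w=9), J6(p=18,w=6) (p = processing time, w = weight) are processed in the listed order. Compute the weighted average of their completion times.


Completion times:
  J1: C=6, w×C=3×6=18
  J2: C=9, w×C=9×9=81
  J3: C=26, w×C=4×26=104
  J4: C=36, w×C=6×36=216
  J5: C=43, w×C=9×43=387
  J6: C=61, w×C=6×61=366
Sum w×C = 1172
Sum w = 37
Weighted avg = 1172/37
= 31.68


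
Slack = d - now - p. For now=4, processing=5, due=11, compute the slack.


Slack = due - current_time - processing
= 11 - 4 - 5
= 2


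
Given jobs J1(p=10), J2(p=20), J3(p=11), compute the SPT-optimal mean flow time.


SPT order: J1 → J3 → J2
Completion times:
  J1: C=10
  J3: C=21
  J2: C=41
Sum = 72, n = 3
Mean flow = 72/3
= 24.00


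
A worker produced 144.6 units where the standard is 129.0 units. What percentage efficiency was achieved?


Efficiency = (actual / standard) × 100
= (144.6 / 129.0) × 100
= 112.1%


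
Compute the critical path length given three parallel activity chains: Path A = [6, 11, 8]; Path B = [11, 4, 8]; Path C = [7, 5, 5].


Path A: 6 + 11 + 8 = 25
Path B: 11 + 4 + 8 = 23
Path C: 7 + 5 + 5 = 17
Critical path = longest = max(25, 23, 17)
= 25 (Path A)


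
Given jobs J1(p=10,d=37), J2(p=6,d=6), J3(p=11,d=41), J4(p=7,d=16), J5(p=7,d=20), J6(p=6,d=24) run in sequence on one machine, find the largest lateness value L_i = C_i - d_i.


Lateness per job (L = C - d):
  J1: C=10, d=37, L=-27
  J2: C=16, d=6, L=10
  J3: C=27, d=41, L=-14
  J4: C=34, d=16, L=18
  J5: C=41, d=20, L=21
  J6: C=47, d=24, L=23
Lmax = max(-27, 10, -14, 18, 21, 23)
= 23


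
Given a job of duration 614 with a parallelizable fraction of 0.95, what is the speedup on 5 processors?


Amdahl's law: T_p = T × ((1-p) + p/N)
= 614 × ((1-0.95) + 0.95/5)
= 614 × (0.05 + 0.1900)
= 614 × 0.2400
= 147.36
Speedup = 614/147.36
= 4.17×


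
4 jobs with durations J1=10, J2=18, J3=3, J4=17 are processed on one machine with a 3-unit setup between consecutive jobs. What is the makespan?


Makespan = Σ processing + (n-1) × setup
= (10 + 18 + 3 + 17) + (4-1)×3
= 48 + 9
= 57 time units


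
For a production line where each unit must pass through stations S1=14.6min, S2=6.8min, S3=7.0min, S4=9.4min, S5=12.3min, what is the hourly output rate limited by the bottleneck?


Bottleneck = longest station time
Station times: [14.6, 6.8, 7.0, 9.4, 12.3]
Max = 14.6 min
Rate = 60 / 14.6
= 4.11 units/hour (bottleneck: 14.6min)


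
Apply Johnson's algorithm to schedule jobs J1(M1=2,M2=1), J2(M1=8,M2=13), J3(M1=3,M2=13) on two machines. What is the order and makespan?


Johnson's rule:
Group 1 (M1≤M2, sort by M1): ['J3', 'J2']
Group 2 (M1>M2, sort desc M2): ['J1']
Sequence: J3 → J2 → J1
Makespan calculation:
  J3: M1 done=3, M2 done=16
  J2: M1 done=11, M2 done=29
  J1: M1 done=13, M2 done=30
= Sequence: J3 → J2 → J1, Makespan: 30


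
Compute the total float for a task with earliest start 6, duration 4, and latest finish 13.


EF = ES + duration = 6 + 4 = 10
LS = LF - duration = 13 - 4 = 9
Total Float = LF - EF = 13 - 10
(or LS - ES = 9 - 6)
= 3


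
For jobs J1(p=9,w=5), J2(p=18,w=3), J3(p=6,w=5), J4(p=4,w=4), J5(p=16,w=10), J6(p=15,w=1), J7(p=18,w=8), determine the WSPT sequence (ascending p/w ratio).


WSPT (Smith's rule): sort by p/w ascending
  J4: p/w = 4/4 = 1.000
  J3: p/w = 6/5 = 1.200
  J5: p/w = 16/10 = 1.600
  J1: p/w = 9/5 = 1.800
  J7: p/w = 18/8 = 2.250
  J2: p/w = 18/3 = 6.000
  J6: p/w = 15/1 = 15.000
Order: J4 → J3 → J5 → J1 → J7 → J2 → J6


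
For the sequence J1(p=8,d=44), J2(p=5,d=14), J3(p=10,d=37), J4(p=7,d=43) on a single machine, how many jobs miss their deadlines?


Completion vs due date:
  J1: C=8, d=44 → on time
  J2: C=13, d=14 → on time
  J3: C=23, d=37 → on time
  J4: C=30, d=43 → on time
Tardy jobs: none
Count = 0


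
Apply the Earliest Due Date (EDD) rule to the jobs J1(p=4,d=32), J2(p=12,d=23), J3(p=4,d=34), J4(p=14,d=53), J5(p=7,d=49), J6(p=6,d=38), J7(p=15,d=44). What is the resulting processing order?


EDD: sort by earliest due date
  J2: d=23, p=12
  J1: d=32, p=4
  J3: d=34, p=4
  J6: d=38, p=6
  J7: d=44, p=15
  J5: d=49, p=7
  J4: d=53, p=14
Order: J2 → J1 → J3 → J6 → J7 → J5 → J4


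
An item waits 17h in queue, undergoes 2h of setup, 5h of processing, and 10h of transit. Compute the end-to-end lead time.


Lead time = queue + setup + processing + transit
= 17 + 2 + 5 + 10
= 34 hours


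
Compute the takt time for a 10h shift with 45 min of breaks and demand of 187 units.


Available = 10×60 - 45 = 555 min
Takt time = 555 / 187
= 2.97 min/unit


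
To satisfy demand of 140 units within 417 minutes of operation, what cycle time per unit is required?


Cycle time = available time / demand
= 417 / 140
= 2.98 min/unit


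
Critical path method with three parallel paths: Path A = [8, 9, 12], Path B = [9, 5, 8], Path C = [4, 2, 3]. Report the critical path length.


Path A: 8 + 9 + 12 = 29
Path B: 9 + 5 + 8 = 22
Path C: 4 + 2 + 3 = 9
Critical path = longest = max(29, 22, 9)
= 29 (Path A)


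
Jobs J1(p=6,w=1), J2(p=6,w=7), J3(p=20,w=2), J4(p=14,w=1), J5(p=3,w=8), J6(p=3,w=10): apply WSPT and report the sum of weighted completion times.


WSPT order (by p/w): J6 → J5 → J2 → J1 → J3 → J4
  J6: C=3, w·C=10×3=30
  J5: C=6, w·C=8×6=48
  J2: C=12, w·C=7×12=84
  J1: C=18, w·C=1×18=18
  J3: C=38, w·C=2×38=76
  J4: C=52, w·C=1×52=52
Σ w·C = 308
= 308


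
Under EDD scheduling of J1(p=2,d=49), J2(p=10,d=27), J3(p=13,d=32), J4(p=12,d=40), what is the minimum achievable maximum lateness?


EDD order: J2 → J3 → J4 → J1
Completion and lateness:
  J2: C=10, d=27, L=10-27=-17
  J3: C=23, d=32, L=23-32=-9
  J4: C=35, d=40, L=35-40=-5
  J1: C=37, d=49, L=37-49=-12
Lmax = max(-17, -9, -5, -12)
= -5


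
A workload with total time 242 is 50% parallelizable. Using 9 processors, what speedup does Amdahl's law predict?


Amdahl's law: T_p = T × ((1-p) + p/N)
= 242 × ((1-0.5) + 0.5/9)
= 242 × (0.50 + 0.0556)
= 242 × 0.5556
= 134.44
Speedup = 242/134.44
= 1.80×


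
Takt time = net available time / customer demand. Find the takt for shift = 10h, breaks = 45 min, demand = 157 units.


Available = 10×60 - 45 = 555 min
Takt time = 555 / 157
= 3.54 min/unit


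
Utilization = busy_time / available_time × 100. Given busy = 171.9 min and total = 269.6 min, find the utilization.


Utilization = busy / total × 100
= 171.9 / 269.6 × 100
= 63.8%


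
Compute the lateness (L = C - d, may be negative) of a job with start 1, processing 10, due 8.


Completion = 1 + 10 = 11
Lateness = C - d = 11 - 8
= 3


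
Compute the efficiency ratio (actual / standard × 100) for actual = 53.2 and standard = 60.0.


Efficiency = (actual / standard) × 100
= (53.2 / 60.0) × 100
= 88.7%


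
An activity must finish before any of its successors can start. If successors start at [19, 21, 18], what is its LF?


LF = min of all successor start times
Successors start at: [19, 21, 18]
LF = min(19, 21, 18)
= 18


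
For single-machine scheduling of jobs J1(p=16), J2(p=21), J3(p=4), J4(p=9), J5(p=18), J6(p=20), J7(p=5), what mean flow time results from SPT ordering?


SPT order: J3 → J7 → J4 → J1 → J5 → J6 → J2
Completion times:
  J3: C=4
  J7: C=9
  J4: C=18
  J1: C=34
  J5: C=52
  J6: C=72
  J2: C=93
Sum = 282, n = 7
Mean flow = 282/7
= 40.29


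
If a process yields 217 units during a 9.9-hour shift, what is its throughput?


Throughput = units / time
= 217 / 9.9
= 21.9 units/hour


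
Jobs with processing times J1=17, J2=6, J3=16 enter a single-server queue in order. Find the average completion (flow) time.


Completion times:
  J1: completes at 17
  J2: completes at 23
  J3: completes at 39
Sum = 79
Average = 79/3
= 26.33


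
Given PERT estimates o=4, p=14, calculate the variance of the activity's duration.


σ² = ((p - o) / 6)² = (p - o)² / 36
= (14 - 4)² / 36
= 10² / 36
= 100 / 36
= 2.7778


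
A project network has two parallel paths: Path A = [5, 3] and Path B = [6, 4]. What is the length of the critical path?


Path A: 5 + 3 = 8
Path B: 6 + 4 = 10
Critical path = longest = max(8, 10)
= 10 (Path B)


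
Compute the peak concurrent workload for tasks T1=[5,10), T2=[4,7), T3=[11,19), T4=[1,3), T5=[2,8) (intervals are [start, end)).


Check each time point for overlaps:
  t=5: 3 tasks active (T1, T2, T5)
Max concurrent = 3


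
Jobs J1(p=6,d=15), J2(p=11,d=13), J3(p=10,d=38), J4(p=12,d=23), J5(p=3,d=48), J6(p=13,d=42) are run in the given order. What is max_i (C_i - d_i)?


Lateness per job (L = C - d):
  J1: C=6, d=15, L=-9
  J2: C=17, d=13, L=4
  J3: C=27, d=38, L=-11
  J4: C=39, d=23, L=16
  J5: C=42, d=48, L=-6
  J6: C=55, d=42, L=13
Lmax = max(-9, 4, -11, 16, -6, 13)
= 16


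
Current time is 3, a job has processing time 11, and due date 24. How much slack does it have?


Slack = due - current_time - processing
= 24 - 3 - 11
= 10


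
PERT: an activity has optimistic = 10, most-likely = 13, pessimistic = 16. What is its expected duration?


te = (o + 4m + p) / 6
= (10 + 4×13 + 16) / 6
= (10 + 52 + 16) / 6
= 78 / 6
= 13.00


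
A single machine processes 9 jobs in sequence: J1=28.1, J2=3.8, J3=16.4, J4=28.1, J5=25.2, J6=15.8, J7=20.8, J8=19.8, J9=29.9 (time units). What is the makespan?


Sequential makespan: sum all processing times
= 28.1 + 3.8 + 16.4 + 28.1 + 25.2 + 15.8 + 20.8 + 19.8 + 29.9
= 187.9 time units


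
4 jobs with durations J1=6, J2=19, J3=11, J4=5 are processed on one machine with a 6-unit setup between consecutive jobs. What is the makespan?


Makespan = Σ processing + (n-1) × setup
= (6 + 19 + 11 + 5) + (4-1)×6
= 41 + 18
= 59 time units


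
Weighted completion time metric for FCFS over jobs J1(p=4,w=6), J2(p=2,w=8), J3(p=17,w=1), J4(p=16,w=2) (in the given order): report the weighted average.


Completion times:
  J1: C=4, w×C=6×4=24
  J2: C=6, w×C=8×6=48
  J3: C=23, w×C=1×23=23
  J4: C=39, w×C=2×39=78
Sum w×C = 173
Sum w = 17
Weighted avg = 173/17
= 10.18


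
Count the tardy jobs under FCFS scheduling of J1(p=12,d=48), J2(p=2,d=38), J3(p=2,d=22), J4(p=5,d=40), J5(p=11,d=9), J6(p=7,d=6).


Completion vs due date:
  J1: C=12, d=48 → on time
  J2: C=14, d=38 → on time
  J3: C=16, d=22 → on time
  J4: C=21, d=40 → on time
  J5: C=32, d=9 → TARDY
  J6: C=39, d=6 → TARDY
Tardy jobs: J5, J6
Count = 2


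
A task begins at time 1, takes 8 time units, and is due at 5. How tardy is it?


Completion = start + processing = 1 + 8 = 9
Tardiness = max(0, C - d) = max(0, 9 - 5)
= max(0, 4)
= 4


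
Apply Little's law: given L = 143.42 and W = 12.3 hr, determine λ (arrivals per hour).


Little's law: L = λW → λ = L / W
= 143.42 / 12.3
= 11.66 per hour


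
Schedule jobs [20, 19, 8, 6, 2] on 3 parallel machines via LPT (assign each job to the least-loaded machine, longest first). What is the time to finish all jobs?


Jobs (LPT sorted): [20, 19, 8, 6, 2]
Machines: 3
  J=20 → Machine 1 (load: 0+20=20)
  J=19 → Machine 2 (load: 0+19=19)
  J=8 → Machine 3 (load: 0+8=8)
  J=6 → Machine 3 (load: 8+6=14)
  J=2 → Machine 3 (load: 14+2=16)
Machine loads: [20, 19, 16]
Makespan = max = 20 time units


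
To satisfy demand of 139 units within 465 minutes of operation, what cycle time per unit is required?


Cycle time = available time / demand
= 465 / 139
= 3.35 min/unit


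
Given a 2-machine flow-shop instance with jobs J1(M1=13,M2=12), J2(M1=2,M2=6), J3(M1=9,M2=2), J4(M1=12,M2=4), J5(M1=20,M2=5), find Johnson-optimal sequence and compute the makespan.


Johnson's rule:
Group 1 (M1≤M2, sort by M1): ['J2']
Group 2 (M1>M2, sort desc M2): ['J1', 'J5', 'J4', 'J3']
Sequence: J2 → J1 → J5 → J4 → J3
Makespan calculation:
  J2: M1 done=2, M2 done=8
  J1: M1 done=15, M2 done=27
  J5: M1 done=35, M2 done=40
  J4: M1 done=47, M2 done=51
  J3: M1 done=56, M2 done=58
= Sequence: J2 → J1 → J5 → J4 → J3, Makespan: 58


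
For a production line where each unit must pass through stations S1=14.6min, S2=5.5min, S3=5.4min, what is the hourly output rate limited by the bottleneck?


Bottleneck = longest station time
Station times: [14.6, 5.5, 5.4]
Max = 14.6 min
Rate = 60 / 14.6
= 4.11 units/hour (bottleneck: 14.6min)


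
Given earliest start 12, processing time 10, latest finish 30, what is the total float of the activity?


EF = ES + duration = 12 + 10 = 22
LS = LF - duration = 30 - 10 = 20
Total Float = LF - EF = 30 - 22
(or LS - ES = 20 - 12)
= 8


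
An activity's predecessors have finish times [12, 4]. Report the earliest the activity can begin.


ES = max of all predecessor completion times
Predecessors: [12, 4]
ES = max(12, 4)
= 12


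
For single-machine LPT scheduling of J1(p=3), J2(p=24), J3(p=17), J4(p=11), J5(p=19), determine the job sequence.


LPT: sort by longest processing time first
  J2: p=24
  J5: p=19
  J3: p=17
  J4: p=11
  J1: p=3
Order: J2 → J5 → J3 → J4 → J1


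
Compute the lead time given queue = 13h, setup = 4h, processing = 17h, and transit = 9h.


Lead time = queue + setup + processing + transit
= 13 + 4 + 17 + 9
= 43 hours


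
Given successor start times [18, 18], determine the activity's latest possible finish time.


LF = min of all successor start times
Successors start at: [18, 18]
LF = min(18, 18)
= 18


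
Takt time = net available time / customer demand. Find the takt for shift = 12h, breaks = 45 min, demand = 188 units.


Available = 12×60 - 45 = 675 min
Takt time = 675 / 188
= 3.59 min/unit


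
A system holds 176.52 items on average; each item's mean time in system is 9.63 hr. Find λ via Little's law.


Little's law: L = λW → λ = L / W
= 176.52 / 9.63
= 18.33 per hour


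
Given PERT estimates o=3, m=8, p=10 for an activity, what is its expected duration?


te = (o + 4m + p) / 6
= (3 + 4×8 + 10) / 6
= (3 + 32 + 10) / 6
= 45 / 6
= 7.50


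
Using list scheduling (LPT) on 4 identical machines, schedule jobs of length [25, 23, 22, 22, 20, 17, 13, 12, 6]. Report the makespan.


Jobs (LPT sorted): [25, 23, 22, 22, 20, 17, 13, 12, 6]
Machines: 4
  J=25 → Machine 1 (load: 0+25=25)
  J=23 → Machine 2 (load: 0+23=23)
  J=22 → Machine 3 (load: 0+22=22)
  J=22 → Machine 4 (load: 0+22=22)
  J=20 → Machine 3 (load: 22+20=42)
  J=17 → Machine 4 (load: 22+17=39)
  J=13 → Machine 2 (load: 23+13=36)
  J=12 → Machine 1 (load: 25+12=37)
  J=6 → Machine 2 (load: 36+6=42)
Machine loads: [37, 42, 42, 39]
Makespan = max = 42 time units


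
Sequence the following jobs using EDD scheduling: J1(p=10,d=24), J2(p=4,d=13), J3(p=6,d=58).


EDD: sort by earliest due date
  J2: d=13, p=4
  J1: d=24, p=10
  J3: d=58, p=6
Order: J2 → J1 → J3


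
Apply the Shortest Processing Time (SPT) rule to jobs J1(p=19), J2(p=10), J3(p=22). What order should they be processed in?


SPT: sort by shortest processing time
  J2: p=10
  J1: p=19
  J3: p=22
Order: J2 → J1 → J3


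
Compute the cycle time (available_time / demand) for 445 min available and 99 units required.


Cycle time = available time / demand
= 445 / 99
= 4.49 min/unit


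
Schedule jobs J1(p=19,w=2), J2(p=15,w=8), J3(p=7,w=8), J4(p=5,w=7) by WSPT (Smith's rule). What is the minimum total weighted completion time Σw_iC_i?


WSPT order (by p/w): J4 → J3 → J2 → J1
  J4: C=5, w·C=7×5=35
  J3: C=12, w·C=8×12=96
  J2: C=27, w·C=8×27=216
  J1: C=46, w·C=2×46=92
Σ w·C = 439
= 439


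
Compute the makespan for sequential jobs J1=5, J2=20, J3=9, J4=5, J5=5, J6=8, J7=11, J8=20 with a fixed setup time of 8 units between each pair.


Makespan = Σ processing + (n-1) × setup
= (5 + 20 + 9 + 5 + 5 + 8 + 11 + 20) + (8-1)×8
= 83 + 56
= 139 time units


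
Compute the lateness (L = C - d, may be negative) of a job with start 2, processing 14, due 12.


Completion = 2 + 14 = 16
Lateness = C - d = 16 - 12
= 4


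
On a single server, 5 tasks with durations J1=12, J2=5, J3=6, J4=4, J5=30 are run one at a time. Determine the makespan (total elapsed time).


Sequential makespan: sum all processing times
= 12 + 5 + 6 + 4 + 30
= 57 time units


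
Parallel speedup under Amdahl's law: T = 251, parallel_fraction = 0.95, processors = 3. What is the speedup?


Amdahl's law: T_p = T × ((1-p) + p/N)
= 251 × ((1-0.95) + 0.95/3)
= 251 × (0.05 + 0.3167)
= 251 × 0.3667
= 92.03
Speedup = 251/92.03
= 2.73×


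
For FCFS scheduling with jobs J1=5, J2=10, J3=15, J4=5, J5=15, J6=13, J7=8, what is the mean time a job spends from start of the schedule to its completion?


Completion times:
  J1: completes at 5
  J2: completes at 15
  J3: completes at 30
  J4: completes at 35
  J5: completes at 50
  J6: completes at 63
  J7: completes at 71
Sum = 269
Average = 269/7
= 38.43
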